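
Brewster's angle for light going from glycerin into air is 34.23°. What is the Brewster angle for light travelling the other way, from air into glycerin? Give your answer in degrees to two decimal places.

θ_B' ≈ 55.77°

Reversing the direction swaps n₁ and n₂, so tan θ_B' = 1/tan θ_B and θ_B' = 90° − θ_B.
Hence θ_B' = 90° − 34.23° = 55.77°.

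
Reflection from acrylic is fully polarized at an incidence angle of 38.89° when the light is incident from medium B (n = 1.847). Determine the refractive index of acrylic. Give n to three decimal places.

n ≈ 1.490

At Brewster's angle, tan θ_B = n₂/n₁ with n₁ on the incident side (medium B) and n₂ on the transmitted side (acrylic).
n₂ = n₁ tan θ_B = 1.847 × tan 38.89° = 1.490.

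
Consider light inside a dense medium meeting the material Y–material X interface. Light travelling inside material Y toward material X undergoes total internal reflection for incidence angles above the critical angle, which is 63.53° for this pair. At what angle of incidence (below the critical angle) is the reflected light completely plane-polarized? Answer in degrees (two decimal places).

θ_B ≈ 41.83°

n₂/n₁ = sin θ_c = sin 63.53° = 0.8952.
tan θ_B equals the same ratio, so θ_B = arctan(0.8952) = 41.83°.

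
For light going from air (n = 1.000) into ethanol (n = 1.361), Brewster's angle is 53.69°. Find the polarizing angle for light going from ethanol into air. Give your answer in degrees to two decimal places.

θ_B' ≈ 36.31°

The two Brewster angles are complementary: θ_B' = 90° − θ_B = 90° − 53.69° = 36.31°.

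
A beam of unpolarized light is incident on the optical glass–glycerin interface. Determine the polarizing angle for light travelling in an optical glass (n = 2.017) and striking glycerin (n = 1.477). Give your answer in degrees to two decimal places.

θ_B ≈ 36.21°

The reflected p-component vanishes when tan θ_B = n₂/n₁.
Here n₂/n₁ = 1.477/2.017 = 0.7323, and Brewster's law gives tan θ_B = n₂/n₁. Taking the arctangent, θ_B = 36.21°.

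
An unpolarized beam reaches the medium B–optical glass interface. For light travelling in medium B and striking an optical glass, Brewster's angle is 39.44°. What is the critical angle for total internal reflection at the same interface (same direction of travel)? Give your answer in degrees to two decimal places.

θ_c ≈ 55.34°

From Brewster, n₂/n₁ = tan θ_B = tan 39.44° = 0.8226.
Then sin θ_c = n₂/n₁ = 0.8226, so θ_c = arcsin 0.8226 = 55.34°.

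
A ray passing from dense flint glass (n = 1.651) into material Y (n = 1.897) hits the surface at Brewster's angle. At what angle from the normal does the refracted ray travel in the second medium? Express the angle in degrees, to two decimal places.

tan θ_B = n₂/n₁ = 1.897/1.651 = 1.1490, so θ_B = 48.97°.
The refracted ray is perpendicular to the reflected ray, so θ_t = 90° − θ_B = 41.03°.

θ_t ≈ 41.03°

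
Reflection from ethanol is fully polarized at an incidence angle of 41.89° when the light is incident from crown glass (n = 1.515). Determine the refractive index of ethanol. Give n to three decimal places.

n ≈ 1.359

Full polarization of the reflected beam means tan θ_B = n₂/n₁, where n₁ is the incident medium (crown glass).
n₂ = n₁ tan θ_B = 1.515 × tan 41.89° = 1.359.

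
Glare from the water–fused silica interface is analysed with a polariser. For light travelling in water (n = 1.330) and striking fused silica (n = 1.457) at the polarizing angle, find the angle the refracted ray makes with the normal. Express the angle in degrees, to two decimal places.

θ_B = arctan(n₂/n₁) = arctan(1.457/1.330) = 47.61°.
At Brewster's angle the reflected and refracted rays are perpendicular, so θ_t = 90° − θ_B = 90° − 47.61° = 42.39°.

θ_t ≈ 42.39°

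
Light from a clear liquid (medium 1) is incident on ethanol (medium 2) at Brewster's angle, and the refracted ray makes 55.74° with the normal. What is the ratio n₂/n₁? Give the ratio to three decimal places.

At Brewster incidence θ_B = 90° − θ_t = 90° − 55.74° = 34.26°.
Then n₂/n₁ = tan θ_B = tan 34.26° = 0.681.

n₂/n₁ ≈ 0.681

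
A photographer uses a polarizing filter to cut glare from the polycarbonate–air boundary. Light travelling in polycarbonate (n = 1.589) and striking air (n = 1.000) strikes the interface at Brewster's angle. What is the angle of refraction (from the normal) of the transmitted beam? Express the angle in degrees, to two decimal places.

θ_t ≈ 57.82°

First find Brewster's angle: tan θ_B = 1.000/1.589 = 0.6293, giving θ_B = 32.18°.
The refracted ray is perpendicular to the reflected ray, so θ_t = 90° − θ_B = 57.82°.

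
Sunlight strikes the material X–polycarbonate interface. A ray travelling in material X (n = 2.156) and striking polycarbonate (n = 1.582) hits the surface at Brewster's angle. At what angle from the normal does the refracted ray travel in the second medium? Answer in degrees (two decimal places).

θ_t ≈ 53.73°

First find Brewster's angle: tan θ_B = 1.582/2.156 = 0.7338, giving θ_B = 36.27°.
At Brewster's angle the reflected and refracted rays are perpendicular, so θ_t = 90° − θ_B = 90° − 36.27° = 53.73°.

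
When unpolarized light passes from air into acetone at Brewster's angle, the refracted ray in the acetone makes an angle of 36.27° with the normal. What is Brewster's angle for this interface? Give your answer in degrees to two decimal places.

Since the reflected and refracted rays are at right angles at the polarizing angle, θ_B + θ_t = 90°.
θ_B = 90° − 36.27° = 53.73°.

θ_B ≈ 53.73°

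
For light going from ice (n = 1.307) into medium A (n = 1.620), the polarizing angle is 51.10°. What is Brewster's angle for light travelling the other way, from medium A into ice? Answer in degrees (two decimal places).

θ_B' ≈ 38.90°

Reversing the direction swaps n₁ and n₂, so tan θ_B' = 1/tan θ_B and θ_B' = 90° − θ_B.
Hence θ_B' = 90° − 51.10° = 38.90°.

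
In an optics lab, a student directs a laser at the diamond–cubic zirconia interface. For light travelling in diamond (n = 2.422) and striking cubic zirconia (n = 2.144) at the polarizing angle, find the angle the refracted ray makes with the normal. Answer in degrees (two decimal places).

θ_B = arctan(n₂/n₁) = arctan(2.144/2.422) = 41.52°.
Since θ_B + θ_t = 90° at Brewster incidence, θ_t = 90° − 41.52° = 48.48°.

θ_t ≈ 48.48°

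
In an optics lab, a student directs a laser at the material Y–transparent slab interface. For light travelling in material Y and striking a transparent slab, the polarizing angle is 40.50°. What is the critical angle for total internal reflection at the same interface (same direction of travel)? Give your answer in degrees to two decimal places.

From Brewster, n₂/n₁ = tan θ_B = tan 40.50° = 0.8541.
Then sin θ_c = n₂/n₁ = 0.8541, so θ_c = arcsin 0.8541 = 58.66°.

θ_c ≈ 58.66°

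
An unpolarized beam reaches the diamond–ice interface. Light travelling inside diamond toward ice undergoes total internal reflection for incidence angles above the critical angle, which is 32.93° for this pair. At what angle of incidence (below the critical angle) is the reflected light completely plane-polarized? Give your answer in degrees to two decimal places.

θ_B ≈ 28.53°

n₂/n₁ = sin θ_c = sin 32.93° = 0.5436.
tan θ_B equals the same ratio, so θ_B = arctan(0.5436) = 28.53°.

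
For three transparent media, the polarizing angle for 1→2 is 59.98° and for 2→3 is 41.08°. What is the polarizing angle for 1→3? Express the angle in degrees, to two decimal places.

θ_B ≈ 56.46°

n₂/n₁ = tan 59.98° = 1.7307 and n₃/n₂ = tan 41.08° = 0.8717.
n₃/n₁ = 1.5087. Then tan θ_B(1→3) = n₃/n₁, so θ_B(1→3) = arctan(1.5087) = 56.46°.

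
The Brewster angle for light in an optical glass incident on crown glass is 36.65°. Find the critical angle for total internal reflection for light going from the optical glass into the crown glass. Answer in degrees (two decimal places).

From Brewster, n₂/n₁ = tan θ_B = tan 36.65° = 0.7440.
Then sin θ_c = n₂/n₁ = 0.7440, so θ_c = arcsin 0.7440 = 48.08°.

θ_c ≈ 48.08°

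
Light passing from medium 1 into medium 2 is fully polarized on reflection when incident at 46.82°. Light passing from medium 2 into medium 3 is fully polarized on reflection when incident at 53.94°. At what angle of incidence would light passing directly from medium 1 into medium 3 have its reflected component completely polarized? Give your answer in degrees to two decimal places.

tan θ_B(1→2) = n₂/n₁ = tan 46.82° = 1.0656.
tan θ_B(2→3) = n₃/n₂ = tan 53.94° = 1.3734.
n₃/n₁ = 1.4635. Then tan θ_B(1→3) = n₃/n₁, so θ_B(1→3) = arctan(1.4635) = 55.66°.

θ_B ≈ 55.66°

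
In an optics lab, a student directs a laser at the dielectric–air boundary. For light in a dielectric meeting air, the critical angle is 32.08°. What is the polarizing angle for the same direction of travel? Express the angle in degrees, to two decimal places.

θ_B ≈ 27.97°

At the critical angle sin θ_c = n₂/n₁, giving n₂/n₁ = sin 32.08° = 0.5311.
Then tan θ_B = n₂/n₁ = 0.5311, so θ_B = arctan 0.5311 = 27.97°.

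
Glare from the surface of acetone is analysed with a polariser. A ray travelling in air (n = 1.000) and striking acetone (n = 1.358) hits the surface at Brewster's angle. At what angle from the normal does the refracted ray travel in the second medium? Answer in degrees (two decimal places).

tan θ_B = n₂/n₁ = 1.358/1.000 = 1.3580, so θ_B = 53.63°.
At Brewster's angle the reflected and refracted rays are perpendicular, so θ_t = 90° − θ_B = 90° − 53.63° = 36.37°.

θ_t ≈ 36.37°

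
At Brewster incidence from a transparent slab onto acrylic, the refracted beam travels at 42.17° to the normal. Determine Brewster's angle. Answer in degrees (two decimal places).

θ_B ≈ 47.83°

At Brewster's angle the reflected and refracted rays are perpendicular, so θ_B + θ_t = 90°.
θ_B = 90° − 42.17° = 47.83°.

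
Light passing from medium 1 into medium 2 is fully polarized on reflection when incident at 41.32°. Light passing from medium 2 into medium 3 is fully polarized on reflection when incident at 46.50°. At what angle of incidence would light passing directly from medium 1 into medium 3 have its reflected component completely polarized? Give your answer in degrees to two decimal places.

θ_B ≈ 42.81°

tan θ_B(1→2) = n₂/n₁ = tan 41.32° = 0.8791.
tan θ_B(2→3) = n₃/n₂ = tan 46.50° = 1.0538.
Multiplying, n₃/n₁ = 0.8791 × 1.0538 = 0.9264, and θ_B(1→3) = arctan 0.9264 = 42.81°.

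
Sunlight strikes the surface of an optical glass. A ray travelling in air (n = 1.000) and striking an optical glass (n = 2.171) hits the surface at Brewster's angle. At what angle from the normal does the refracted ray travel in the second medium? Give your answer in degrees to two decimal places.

First find Brewster's angle: tan θ_B = 2.171/1.000 = 2.1710, giving θ_B = 65.27°.
Since θ_B + θ_t = 90° at Brewster incidence, θ_t = 90° − 65.27° = 24.73°.

θ_t ≈ 24.73°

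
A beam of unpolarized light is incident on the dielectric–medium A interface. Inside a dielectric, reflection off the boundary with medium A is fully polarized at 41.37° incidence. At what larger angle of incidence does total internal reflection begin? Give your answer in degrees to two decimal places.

θ_c ≈ 61.73°

n₂/n₁ = tan 41.37° = 0.8807; the critical angle satisfies sin θ_c = n₂/n₁.
θ_c = arcsin(0.8807) = 61.73°.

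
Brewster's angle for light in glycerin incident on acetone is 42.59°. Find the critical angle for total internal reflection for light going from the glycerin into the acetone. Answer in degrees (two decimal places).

θ_c ≈ 66.81°

From Brewster, n₂/n₁ = tan θ_B = tan 42.59° = 0.9192.
Then sin θ_c = n₂/n₁ = 0.9192, so θ_c = arcsin 0.9192 = 66.81°.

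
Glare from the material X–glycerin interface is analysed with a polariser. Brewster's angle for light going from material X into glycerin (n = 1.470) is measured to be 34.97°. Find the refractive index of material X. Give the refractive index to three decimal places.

At Brewster's angle, tan θ_B = n₂/n₁ with n₁ on the incident side (material X) and n₂ on the transmitted side (glycerin).
n₁ = n₂ / tan θ_B = 1.470 / tan 34.97° = 2.102.

n ≈ 2.102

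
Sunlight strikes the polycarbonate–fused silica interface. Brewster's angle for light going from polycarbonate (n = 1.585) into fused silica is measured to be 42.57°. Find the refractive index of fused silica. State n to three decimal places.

n ≈ 1.456

Brewster's law: tan θ_B = n₂/n₁ (light incident in polycarbonate, refracted into fused silica).
n₂ = n₁ tan θ_B = 1.585 × tan 42.57° = 1.456.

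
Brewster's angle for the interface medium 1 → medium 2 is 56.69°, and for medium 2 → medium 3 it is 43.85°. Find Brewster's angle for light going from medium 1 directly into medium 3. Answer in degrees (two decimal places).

θ_B ≈ 55.63°

tan θ_B(1→2) = n₂/n₁ = tan 56.69° = 1.5218.
tan θ_B(2→3) = n₃/n₂ = tan 43.85° = 0.9606.
Multiplying, n₃/n₁ = 1.5218 × 0.9606 = 1.4619, and θ_B(1→3) = arctan 1.4619 = 55.63°.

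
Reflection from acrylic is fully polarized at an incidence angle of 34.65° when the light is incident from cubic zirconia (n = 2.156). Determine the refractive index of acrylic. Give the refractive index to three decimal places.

At Brewster's angle, tan θ_B = n₂/n₁ with n₁ on the incident side (cubic zirconia) and n₂ on the transmitted side (acrylic).
n₂ = n₁ tan θ_B = 2.156 × tan 34.65° = 1.490.

n ≈ 1.490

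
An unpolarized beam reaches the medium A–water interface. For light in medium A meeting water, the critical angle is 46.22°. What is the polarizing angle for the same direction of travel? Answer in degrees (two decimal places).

sin θ_c = n₂/n₁, so n₂/n₁ = sin 46.22° = 0.7220.
Brewster: tan θ_B = n₂/n₁ = 0.7220.
θ_B = arctan(0.7220) = 35.83°.

θ_B ≈ 35.83°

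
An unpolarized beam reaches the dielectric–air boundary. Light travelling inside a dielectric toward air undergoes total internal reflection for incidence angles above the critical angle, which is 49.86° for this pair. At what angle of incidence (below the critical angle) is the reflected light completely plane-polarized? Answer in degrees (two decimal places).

At the critical angle sin θ_c = n₂/n₁, giving n₂/n₁ = sin 49.86° = 0.7645.
Then tan θ_B = n₂/n₁ = 0.7645, so θ_B = arctan 0.7645 = 37.40°.

θ_B ≈ 37.40°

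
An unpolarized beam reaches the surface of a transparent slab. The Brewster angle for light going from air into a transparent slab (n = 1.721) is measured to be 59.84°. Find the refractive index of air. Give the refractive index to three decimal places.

At the Brewster angle, tan θ_B = n₂/n₁ with n₁ on the incident side (air) and n₂ on the transmitted side (a transparent slab).
n₁ = n₂ / tan θ_B = 1.721 / tan 59.84° = 1.000.

n ≈ 1.000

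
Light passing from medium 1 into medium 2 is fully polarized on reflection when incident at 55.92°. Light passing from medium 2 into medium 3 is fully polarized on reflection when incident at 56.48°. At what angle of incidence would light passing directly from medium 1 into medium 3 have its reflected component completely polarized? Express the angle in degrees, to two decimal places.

θ_B ≈ 65.86°

Each Brewster angle gives a ratio: n₂/n₁ = tan 55.92° = 1.4781, n₃/n₂ = tan 56.48° = 1.5097.
Multiplying, n₃/n₁ = 1.4781 × 1.5097 = 2.2315, and θ_B(1→3) = arctan 2.2315 = 65.86°.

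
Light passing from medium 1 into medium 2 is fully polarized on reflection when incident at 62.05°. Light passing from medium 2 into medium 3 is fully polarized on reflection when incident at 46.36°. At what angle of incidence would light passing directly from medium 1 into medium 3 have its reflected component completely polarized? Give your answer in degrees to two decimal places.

Each Brewster angle gives a ratio: n₂/n₁ = tan 62.05° = 1.8847, n₃/n₂ = tan 46.36° = 1.0486.
Multiplying, n₃/n₁ = 1.8847 × 1.0486 = 1.9764, and θ_B(1→3) = arctan 1.9764 = 63.16°.

θ_B ≈ 63.16°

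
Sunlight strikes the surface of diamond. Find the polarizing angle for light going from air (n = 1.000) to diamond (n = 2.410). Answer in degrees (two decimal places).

tan θ_B = n₂/n₁ = 2.410/1.000 = 2.4100.
So θ_B = arctan 2.4100 = 67.46°.

θ_B ≈ 67.46°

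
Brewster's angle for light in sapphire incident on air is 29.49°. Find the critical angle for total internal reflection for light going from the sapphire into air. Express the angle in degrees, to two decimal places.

From Brewster, n₂/n₁ = tan θ_B = tan 29.49° = 0.5655.
Then sin θ_c = n₂/n₁ = 0.5655, so θ_c = arcsin 0.5655 = 34.44°.

θ_c ≈ 34.44°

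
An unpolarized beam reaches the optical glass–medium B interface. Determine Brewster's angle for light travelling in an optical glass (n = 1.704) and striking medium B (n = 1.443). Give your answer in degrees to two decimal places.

θ_B ≈ 40.26°

tan θ_B = n₂/n₁ = 1.443/1.704 = 0.8468. Taking the arctangent, θ_B = 40.26°.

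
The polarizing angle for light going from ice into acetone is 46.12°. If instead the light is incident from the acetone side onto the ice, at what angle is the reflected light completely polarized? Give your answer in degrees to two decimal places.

tan θ_B' = n₁/n₂ = 1/tan θ_B, so θ_B' = 90° − θ_B.
θ_B' = 90° − 46.12° = 43.88°.

θ_B' ≈ 43.88°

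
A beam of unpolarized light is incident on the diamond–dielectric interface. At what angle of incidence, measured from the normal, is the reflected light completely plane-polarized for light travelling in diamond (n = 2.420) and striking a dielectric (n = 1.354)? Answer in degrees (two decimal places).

Brewster's condition: tan θ_B = n₂/n₁ = 1.354/2.420 = 0.5595.
So θ_B = arctan 0.5595 = 29.23°.

θ_B ≈ 29.23°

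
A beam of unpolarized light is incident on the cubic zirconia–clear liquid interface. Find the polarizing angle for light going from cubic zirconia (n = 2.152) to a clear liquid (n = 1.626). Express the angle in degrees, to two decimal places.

tan θ_B = n₂/n₁ = 1.626/2.152 = 0.7556.
θ_B = arctan(0.7556) = 37.07°.

θ_B ≈ 37.07°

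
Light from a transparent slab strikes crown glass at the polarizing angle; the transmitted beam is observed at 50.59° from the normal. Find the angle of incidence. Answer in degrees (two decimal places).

Since the reflected and refracted rays are at right angles at the polarizing angle, θ_B + θ_t = 90°.
So θ_B = 90° − θ_t = 90° − 50.59° = 39.41°.

θ_B ≈ 39.41°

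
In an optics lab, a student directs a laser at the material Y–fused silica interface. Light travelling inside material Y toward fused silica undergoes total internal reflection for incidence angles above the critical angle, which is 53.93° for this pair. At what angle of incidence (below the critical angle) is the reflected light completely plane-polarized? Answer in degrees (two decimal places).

θ_B ≈ 38.95°

At the critical angle sin θ_c = n₂/n₁, giving n₂/n₁ = sin 53.93° = 0.8083.
Then tan θ_B = n₂/n₁ = 0.8083, so θ_B = arctan 0.8083 = 38.95°.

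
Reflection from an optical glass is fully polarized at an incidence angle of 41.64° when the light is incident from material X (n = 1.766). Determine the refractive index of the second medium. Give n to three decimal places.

n ≈ 1.570

Brewster's law: tan θ_B = n₂/n₁ (light incident in material X, refracted into an optical glass).
n₂ = n₁ tan θ_B = 1.766 × tan 41.64° = 1.570.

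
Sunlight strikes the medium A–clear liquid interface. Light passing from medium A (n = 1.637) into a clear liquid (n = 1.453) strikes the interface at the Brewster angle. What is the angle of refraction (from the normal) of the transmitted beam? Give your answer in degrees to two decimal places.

θ_B = arctan(n₂/n₁) = arctan(1.453/1.637) = 41.59°.
The refracted ray is perpendicular to the reflected ray, so θ_t = 90° − θ_B = 48.41°.

θ_t ≈ 48.41°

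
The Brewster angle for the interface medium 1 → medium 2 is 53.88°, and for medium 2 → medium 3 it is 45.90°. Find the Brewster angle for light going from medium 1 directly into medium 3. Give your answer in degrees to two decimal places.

tan θ_B(1→2) = n₂/n₁ = tan 53.88° = 1.3703.
tan θ_B(2→3) = n₃/n₂ = tan 45.90° = 1.0319.
So n₃/n₁ = (n₂/n₁)(n₃/n₂) = 1.3703 × 1.0319 = 1.4141.
θ_B(1→3) = arctan(1.4141) = 54.73°.

θ_B ≈ 54.73°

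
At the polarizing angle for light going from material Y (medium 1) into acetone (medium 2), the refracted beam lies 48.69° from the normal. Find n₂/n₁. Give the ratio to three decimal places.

n₂/n₁ ≈ 0.879

At Brewster incidence θ_B = 90° − θ_t = 90° − 48.69° = 41.31°.
Then n₂/n₁ = tan θ_B = tan 41.31° = 0.879.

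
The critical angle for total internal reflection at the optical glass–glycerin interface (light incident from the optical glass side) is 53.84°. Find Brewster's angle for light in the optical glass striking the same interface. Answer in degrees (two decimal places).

θ_B ≈ 38.92°

n₂/n₁ = sin θ_c = sin 53.84° = 0.8074.
tan θ_B equals the same ratio, so θ_B = arctan(0.8074) = 38.92°.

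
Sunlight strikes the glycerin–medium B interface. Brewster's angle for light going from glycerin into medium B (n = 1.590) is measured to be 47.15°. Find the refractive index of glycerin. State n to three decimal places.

n ≈ 1.475

At Brewster's angle, tan θ_B = n₂/n₁ with n₁ on the incident side (glycerin) and n₂ on the transmitted side (medium B).
n₁ = n₂ / tan θ_B = 1.590 / tan 47.15° = 1.475.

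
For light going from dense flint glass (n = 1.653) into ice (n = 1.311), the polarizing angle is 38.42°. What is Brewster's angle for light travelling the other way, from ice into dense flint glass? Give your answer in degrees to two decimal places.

θ_B' ≈ 51.58°

The two Brewster angles are complementary: θ_B' = 90° − θ_B = 90° − 38.42° = 51.58°.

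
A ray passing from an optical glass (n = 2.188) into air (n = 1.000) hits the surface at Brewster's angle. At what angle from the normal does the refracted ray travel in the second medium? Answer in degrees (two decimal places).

First find Brewster's angle: tan θ_B = 1.000/2.188 = 0.4570, giving θ_B = 24.56°.
Since θ_B + θ_t = 90° at Brewster incidence, θ_t = 90° − 24.56° = 65.44°.

θ_t ≈ 65.44°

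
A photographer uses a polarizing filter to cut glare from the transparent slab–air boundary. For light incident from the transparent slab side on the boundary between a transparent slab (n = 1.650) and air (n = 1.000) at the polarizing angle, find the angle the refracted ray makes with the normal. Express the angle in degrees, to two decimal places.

tan θ_B = n₂/n₁ = 1.000/1.650 = 0.6061, so θ_B = 31.22°.
At Brewster's angle the reflected and refracted rays are perpendicular, so θ_t = 90° − θ_B = 90° − 31.22° = 58.78°.

θ_t ≈ 58.78°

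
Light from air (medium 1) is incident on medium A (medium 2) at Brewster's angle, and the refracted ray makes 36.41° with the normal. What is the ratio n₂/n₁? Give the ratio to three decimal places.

θ_B + θ_t = 90°, so θ_B = 90° − 36.41° = 53.59°.
tan θ_B = n₂/n₁, so n₂/n₁ = tan 53.59° = 1.356.

n₂/n₁ ≈ 1.356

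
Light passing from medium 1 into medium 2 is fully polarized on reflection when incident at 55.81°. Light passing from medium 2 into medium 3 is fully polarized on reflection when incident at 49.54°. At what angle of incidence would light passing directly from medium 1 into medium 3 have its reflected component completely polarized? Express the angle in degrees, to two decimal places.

θ_B ≈ 59.91°

tan θ_B(1→2) = n₂/n₁ = tan 55.81° = 1.4720.
tan θ_B(2→3) = n₃/n₂ = tan 49.54° = 1.1725.
So n₃/n₁ = (n₂/n₁)(n₃/n₂) = 1.4720 × 1.1725 = 1.7259.
θ_B(1→3) = arctan(1.7259) = 59.91°.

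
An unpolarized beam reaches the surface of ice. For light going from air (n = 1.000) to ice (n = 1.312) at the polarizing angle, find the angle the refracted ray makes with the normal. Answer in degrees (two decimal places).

θ_t ≈ 37.31°

tan θ_B = n₂/n₁ = 1.312/1.000 = 1.3120, so θ_B = 52.69°.
At Brewster's angle the reflected and refracted rays are perpendicular, so θ_t = 90° − θ_B = 90° − 52.69° = 37.31°.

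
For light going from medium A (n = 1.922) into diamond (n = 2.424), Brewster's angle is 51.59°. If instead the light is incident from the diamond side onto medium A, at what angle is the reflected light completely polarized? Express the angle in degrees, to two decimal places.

The two Brewster angles are complementary: θ_B' = 90° − θ_B = 90° − 51.59° = 38.41°.

θ_B' ≈ 38.41°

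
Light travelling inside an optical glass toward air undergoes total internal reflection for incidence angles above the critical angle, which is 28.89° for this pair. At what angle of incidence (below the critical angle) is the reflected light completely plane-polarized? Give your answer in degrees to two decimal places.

θ_B ≈ 25.79°

n₂/n₁ = sin θ_c = sin 28.89° = 0.4831.
tan θ_B equals the same ratio, so θ_B = arctan(0.4831) = 25.79°.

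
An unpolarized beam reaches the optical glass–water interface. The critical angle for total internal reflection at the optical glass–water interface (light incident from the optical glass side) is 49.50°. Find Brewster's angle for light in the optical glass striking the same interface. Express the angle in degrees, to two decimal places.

At the critical angle sin θ_c = n₂/n₁, giving n₂/n₁ = sin 49.50° = 0.7604.
Then tan θ_B = n₂/n₁ = 0.7604, so θ_B = arctan 0.7604 = 37.25°.

θ_B ≈ 37.25°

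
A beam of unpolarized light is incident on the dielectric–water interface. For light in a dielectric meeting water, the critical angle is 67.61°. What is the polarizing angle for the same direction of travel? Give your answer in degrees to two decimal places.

sin θ_c = n₂/n₁, so n₂/n₁ = sin 67.61° = 0.9246.
Brewster: tan θ_B = n₂/n₁ = 0.9246.
θ_B = arctan(0.9246) = 42.76°.

θ_B ≈ 42.76°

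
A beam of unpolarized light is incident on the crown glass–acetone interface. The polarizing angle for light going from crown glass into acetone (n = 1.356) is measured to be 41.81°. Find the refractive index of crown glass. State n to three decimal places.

At the polarizing angle, tan θ_B = n₂/n₁ with n₁ on the incident side (crown glass) and n₂ on the transmitted side (acetone).
n₁ = n₂ / tan θ_B = 1.356 / tan 41.81° = 1.516.

n ≈ 1.516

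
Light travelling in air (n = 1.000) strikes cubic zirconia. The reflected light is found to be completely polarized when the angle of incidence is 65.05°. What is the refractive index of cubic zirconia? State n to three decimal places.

n ≈ 2.149

Brewster's law: tan θ_B = n₂/n₁ (light incident in air, refracted into cubic zirconia).
n₂ = n₁ tan θ_B = 1.000 × tan 65.05° = 2.149.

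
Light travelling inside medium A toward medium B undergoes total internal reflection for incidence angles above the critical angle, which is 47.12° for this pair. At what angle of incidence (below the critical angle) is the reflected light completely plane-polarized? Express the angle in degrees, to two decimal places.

θ_B ≈ 36.23°

At the critical angle sin θ_c = n₂/n₁, giving n₂/n₁ = sin 47.12° = 0.7328.
Then tan θ_B = n₂/n₁ = 0.7328, so θ_B = arctan 0.7328 = 36.23°.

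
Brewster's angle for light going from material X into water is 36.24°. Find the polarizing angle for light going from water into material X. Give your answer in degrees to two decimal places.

The two Brewster angles are complementary: θ_B' = 90° − θ_B = 90° − 36.24° = 53.76°.

θ_B' ≈ 53.76°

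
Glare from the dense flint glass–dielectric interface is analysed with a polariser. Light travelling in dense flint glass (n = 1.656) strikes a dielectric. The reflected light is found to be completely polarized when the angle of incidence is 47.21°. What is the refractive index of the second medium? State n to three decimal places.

n ≈ 1.789

Full polarization of the reflected beam means tan θ_B = n₂/n₁, where n₁ is the incident medium (dense flint glass).
n₂ = n₁ tan θ_B = 1.656 × tan 47.21° = 1.789.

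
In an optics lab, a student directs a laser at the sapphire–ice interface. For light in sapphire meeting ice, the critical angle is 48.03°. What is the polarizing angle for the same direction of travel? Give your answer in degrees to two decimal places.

θ_B ≈ 36.63°

n₂/n₁ = sin θ_c = sin 48.03° = 0.7435.
tan θ_B equals the same ratio, so θ_B = arctan(0.7435) = 36.63°.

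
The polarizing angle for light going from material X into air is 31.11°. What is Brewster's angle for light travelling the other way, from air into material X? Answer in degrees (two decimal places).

θ_B' ≈ 58.89°

The two Brewster angles are complementary: θ_B' = 90° − θ_B = 90° − 31.11° = 58.89°.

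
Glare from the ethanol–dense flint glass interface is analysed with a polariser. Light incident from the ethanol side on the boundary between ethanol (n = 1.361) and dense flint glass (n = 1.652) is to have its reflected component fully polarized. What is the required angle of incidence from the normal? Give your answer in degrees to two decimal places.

Brewster's condition: tan θ_B = n₂/n₁ = 1.652/1.361 = 1.2138.
So θ_B = arctan 1.2138 = 50.52°.

θ_B ≈ 50.52°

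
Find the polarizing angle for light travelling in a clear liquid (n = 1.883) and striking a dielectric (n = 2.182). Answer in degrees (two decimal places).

Brewster's condition: tan θ_B = n₂/n₁ = 2.182/1.883 = 1.1588.
θ_B = arctan(1.1588) = 49.21°.

θ_B ≈ 49.21°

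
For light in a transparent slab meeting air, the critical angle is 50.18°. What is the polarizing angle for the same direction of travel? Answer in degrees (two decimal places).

sin θ_c = n₂/n₁, so n₂/n₁ = sin 50.18° = 0.7681.
Brewster: tan θ_B = n₂/n₁ = 0.7681.
θ_B = arctan(0.7681) = 37.53°.

θ_B ≈ 37.53°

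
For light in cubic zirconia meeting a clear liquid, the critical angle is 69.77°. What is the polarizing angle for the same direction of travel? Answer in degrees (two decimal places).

n₂/n₁ = sin θ_c = sin 69.77° = 0.9383.
tan θ_B equals the same ratio, so θ_B = arctan(0.9383) = 43.18°.

θ_B ≈ 43.18°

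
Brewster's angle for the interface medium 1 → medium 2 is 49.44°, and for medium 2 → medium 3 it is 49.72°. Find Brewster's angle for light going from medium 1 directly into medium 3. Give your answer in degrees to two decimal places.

Each Brewster angle gives a ratio: n₂/n₁ = tan 49.44° = 1.1684, n₃/n₂ = tan 49.72° = 1.1800.
So n₃/n₁ = (n₂/n₁)(n₃/n₂) = 1.1684 × 1.1800 = 1.3787.
θ_B(1→3) = arctan(1.3787) = 54.05°.

θ_B ≈ 54.05°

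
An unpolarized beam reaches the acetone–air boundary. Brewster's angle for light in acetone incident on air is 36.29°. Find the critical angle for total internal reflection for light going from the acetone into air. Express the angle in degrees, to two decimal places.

θ_c ≈ 47.25°

tan θ_B = n₂/n₁ = tan 36.29° = 0.7343.
Total internal reflection: sin θ_c = n₂/n₁ = 0.7343.
θ_c = arcsin(0.7343) = 47.25°.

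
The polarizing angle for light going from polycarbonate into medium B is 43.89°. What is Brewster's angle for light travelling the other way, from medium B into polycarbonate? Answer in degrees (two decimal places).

tan θ_B' = n₁/n₂ = 1/tan θ_B, so θ_B' = 90° − θ_B.
θ_B' = 90° − 43.89° = 46.11°.

θ_B' ≈ 46.11°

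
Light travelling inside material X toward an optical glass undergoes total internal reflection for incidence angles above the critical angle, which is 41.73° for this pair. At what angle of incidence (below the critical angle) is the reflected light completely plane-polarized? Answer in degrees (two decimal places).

θ_B ≈ 33.65°

sin θ_c = n₂/n₁, so n₂/n₁ = sin 41.73° = 0.6656.
Brewster: tan θ_B = n₂/n₁ = 0.6656.
θ_B = arctan(0.6656) = 33.65°.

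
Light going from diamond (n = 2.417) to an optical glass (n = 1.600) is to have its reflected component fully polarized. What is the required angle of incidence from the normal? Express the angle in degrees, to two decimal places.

tan θ_B = n₂/n₁ = 1.600/2.417 = 0.6620.
θ_B = arctan(0.6620) = 33.50°.

θ_B ≈ 33.50°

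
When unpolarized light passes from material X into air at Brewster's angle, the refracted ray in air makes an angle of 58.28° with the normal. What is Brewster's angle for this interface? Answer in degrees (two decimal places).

θ_B ≈ 31.72°

At Brewster's angle the reflected and refracted rays are perpendicular, so θ_B + θ_t = 90°.
θ_B = 90° − 58.28° = 31.72°.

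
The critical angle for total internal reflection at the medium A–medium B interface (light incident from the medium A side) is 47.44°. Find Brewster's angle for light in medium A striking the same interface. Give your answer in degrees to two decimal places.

n₂/n₁ = sin θ_c = sin 47.44° = 0.7366.
tan θ_B equals the same ratio, so θ_B = arctan(0.7366) = 36.37°.

θ_B ≈ 36.37°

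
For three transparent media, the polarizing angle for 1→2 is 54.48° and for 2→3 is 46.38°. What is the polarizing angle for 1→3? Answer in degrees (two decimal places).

n₂/n₁ = tan 54.48° = 1.4009 and n₃/n₂ = tan 46.38° = 1.0494.
So n₃/n₁ = (n₂/n₁)(n₃/n₂) = 1.4009 × 1.0494 = 1.4701.
θ_B(1→3) = arctan(1.4701) = 55.78°.

θ_B ≈ 55.78°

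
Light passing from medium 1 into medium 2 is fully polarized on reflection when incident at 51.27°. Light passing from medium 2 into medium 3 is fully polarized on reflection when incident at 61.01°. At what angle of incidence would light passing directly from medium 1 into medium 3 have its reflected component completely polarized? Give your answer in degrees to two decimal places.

Each Brewster angle gives a ratio: n₂/n₁ = tan 51.27° = 1.2469, n₃/n₂ = tan 61.01° = 1.8048.
So n₃/n₁ = (n₂/n₁)(n₃/n₂) = 1.2469 × 1.8048 = 2.2503.
θ_B(1→3) = arctan(2.2503) = 66.04°.

θ_B ≈ 66.04°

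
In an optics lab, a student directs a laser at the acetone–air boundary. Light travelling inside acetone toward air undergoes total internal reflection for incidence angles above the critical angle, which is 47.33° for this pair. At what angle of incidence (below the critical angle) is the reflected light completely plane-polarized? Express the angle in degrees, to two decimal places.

θ_B ≈ 36.33°

At the critical angle sin θ_c = n₂/n₁, giving n₂/n₁ = sin 47.33° = 0.7353.
Then tan θ_B = n₂/n₁ = 0.7353, so θ_B = arctan 0.7353 = 36.33°.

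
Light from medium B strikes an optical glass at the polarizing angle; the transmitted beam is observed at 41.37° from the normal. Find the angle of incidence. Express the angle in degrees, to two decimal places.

θ_B ≈ 48.63°

At Brewster's angle the reflected and refracted rays are perpendicular, so θ_B + θ_t = 90°.
So θ_B = 90° − θ_t = 90° − 41.37° = 48.63°.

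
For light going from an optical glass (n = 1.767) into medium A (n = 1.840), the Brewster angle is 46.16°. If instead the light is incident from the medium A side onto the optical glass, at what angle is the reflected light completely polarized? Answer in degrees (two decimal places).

The two Brewster angles are complementary: θ_B' = 90° − θ_B = 90° − 46.16° = 43.84°.

θ_B' ≈ 43.84°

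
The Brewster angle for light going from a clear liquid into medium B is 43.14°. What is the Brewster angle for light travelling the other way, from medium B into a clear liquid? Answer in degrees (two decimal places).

The two Brewster angles are complementary: θ_B' = 90° − θ_B = 90° − 43.14° = 46.86°.

θ_B' ≈ 46.86°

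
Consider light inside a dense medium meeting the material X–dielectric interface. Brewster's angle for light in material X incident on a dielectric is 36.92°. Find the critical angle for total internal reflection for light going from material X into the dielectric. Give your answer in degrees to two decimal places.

θ_c ≈ 48.71°

From Brewster, n₂/n₁ = tan θ_B = tan 36.92° = 0.7514.
Then sin θ_c = n₂/n₁ = 0.7514, so θ_c = arcsin 0.7514 = 48.71°.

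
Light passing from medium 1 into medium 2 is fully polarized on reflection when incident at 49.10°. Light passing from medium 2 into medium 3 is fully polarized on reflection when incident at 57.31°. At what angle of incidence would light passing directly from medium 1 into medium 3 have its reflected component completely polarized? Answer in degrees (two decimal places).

Each Brewster angle gives a ratio: n₂/n₁ = tan 49.10° = 1.1544, n₃/n₂ = tan 57.31° = 1.5583.
n₃/n₁ = 1.7989. Then tan θ_B(1→3) = n₃/n₁, so θ_B(1→3) = arctan(1.7989) = 60.93°.

θ_B ≈ 60.93°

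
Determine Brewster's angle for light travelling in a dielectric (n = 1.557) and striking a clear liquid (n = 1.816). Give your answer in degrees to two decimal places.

The reflected p-component vanishes when tan θ_B = n₂/n₁.
Brewster's condition: tan θ_B = n₂/n₁ = 1.816/1.557 = 1.1663.
So θ_B = arctan 1.1663 = 49.39°.

θ_B ≈ 49.39°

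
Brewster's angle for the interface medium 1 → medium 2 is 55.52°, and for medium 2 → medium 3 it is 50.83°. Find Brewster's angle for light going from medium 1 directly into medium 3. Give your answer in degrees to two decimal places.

tan θ_B(1→2) = n₂/n₁ = tan 55.52° = 1.4561.
tan θ_B(2→3) = n₃/n₂ = tan 50.83° = 1.2274.
n₃/n₁ = 1.7873. Then tan θ_B(1→3) = n₃/n₁, so θ_B(1→3) = arctan(1.7873) = 60.77°.

θ_B ≈ 60.77°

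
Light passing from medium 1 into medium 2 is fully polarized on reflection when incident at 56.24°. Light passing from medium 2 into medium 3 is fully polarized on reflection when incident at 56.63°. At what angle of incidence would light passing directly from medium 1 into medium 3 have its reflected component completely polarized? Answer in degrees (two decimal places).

tan θ_B(1→2) = n₂/n₁ = tan 56.24° = 1.4960.
tan θ_B(2→3) = n₃/n₂ = tan 56.63° = 1.5183.
So n₃/n₁ = (n₂/n₁)(n₃/n₂) = 1.4960 × 1.5183 = 2.2715.
θ_B(1→3) = arctan(2.2715) = 66.24°.

θ_B ≈ 66.24°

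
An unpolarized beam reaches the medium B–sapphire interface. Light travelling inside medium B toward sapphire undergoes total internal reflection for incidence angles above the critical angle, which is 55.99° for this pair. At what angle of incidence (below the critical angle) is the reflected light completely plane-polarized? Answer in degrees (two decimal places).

At the critical angle sin θ_c = n₂/n₁, giving n₂/n₁ = sin 55.99° = 0.8289.
Then tan θ_B = n₂/n₁ = 0.8289, so θ_B = arctan 0.8289 = 39.66°.

θ_B ≈ 39.66°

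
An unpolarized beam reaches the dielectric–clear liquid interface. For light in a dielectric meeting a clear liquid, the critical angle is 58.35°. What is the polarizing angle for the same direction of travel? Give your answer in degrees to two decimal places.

At the critical angle sin θ_c = n₂/n₁, giving n₂/n₁ = sin 58.35° = 0.8513.
Then tan θ_B = n₂/n₁ = 0.8513, so θ_B = arctan 0.8513 = 40.41°.

θ_B ≈ 40.41°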